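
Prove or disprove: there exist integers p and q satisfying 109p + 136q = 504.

p = 72, q = -54

109 and 136 are coprime, so 109p + 136q ranges over all of ℤ.
Dividing repeatedly: 136 = 1·109 + 27, 109 = 4·27 + 1, 27 = 27·1 + 0.
Back-substituting, 1 = 109 − 4·27 = 109 − 4·(136 − 1·109) = −4·136 + 5·109; that is, 109·5 + 136·(-4) = 1.
Multiplying through by 504: p = 5·504 = 2520, q = (-4)·504 = -2016 is a solution.
The general solution is p = 2520 + 136k, q = -2016 − 109k; taking k = -18 gives the smaller pair p = 72, q = -54.
Check: 109·72 + 136·(-54) = 7848 − 7344 = 504. ✓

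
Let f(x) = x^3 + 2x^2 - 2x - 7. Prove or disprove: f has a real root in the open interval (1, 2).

f(1) = -6 and f(2) = 5, which have opposite signs.
Since f is a polynomial it is continuous on [1, 2].
By the Intermediate Value Theorem f must vanish at some point of (1, 2).

Such a root exists.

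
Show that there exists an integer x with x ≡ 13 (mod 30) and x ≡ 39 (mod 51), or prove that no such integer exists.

No such integer exists.

Both moduli are multiples of 3 = gcd(30, 51), so any solution would satisfy x ≡ 13 and x ≡ 39 modulo 3 simultaneously.
However 13 ≡ 1 and 39 ≡ 0 (mod 3), and 1 ≠ 0.
So no integer satisfies both congruences.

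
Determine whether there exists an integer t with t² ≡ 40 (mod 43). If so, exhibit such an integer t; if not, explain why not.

t = 13

t = 13 works: 13² = 169, and 169 − 40 = 129 = 3·43.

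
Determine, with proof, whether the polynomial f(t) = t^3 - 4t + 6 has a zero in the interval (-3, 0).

f(-3) = -9 and f(0) = 6, which have opposite signs.
Since f is a polynomial it is continuous on [-3, 0].
By the Intermediate Value Theorem f must vanish at some point of (-3, 0).

Yes, f has a root in the interval.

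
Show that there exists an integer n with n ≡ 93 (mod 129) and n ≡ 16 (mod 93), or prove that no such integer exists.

gcd(129, 93) = 3. If n ≡ 93 (mod 129) and n ≡ 16 (mod 93), then n ≡ 93 (mod 3) and n ≡ 16 (mod 3).
But 93 mod 3 = 0 while 16 mod 3 = 1, a contradiction.
Therefore no such n exists.

No such integer exists.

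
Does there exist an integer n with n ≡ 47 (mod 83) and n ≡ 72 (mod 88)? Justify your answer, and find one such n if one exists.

n = 6936

The moduli 83 and 88 are coprime, so by the Chinese Remainder Theorem a unique solution modulo 7304 exists.
Any solution of the first congruence is n = 47 + 83t; substituting into the second, 83t ≡ 72 − 47 ≡ 25 (mod 88).
Note 83·35 = 2905 ≡ 1 (mod 88) (as 2905 − 1 = 33·88), so 83⁻¹ ≡ 35.
Therefore t ≡ 35·25 = 875 ≡ 83 (mod 88).
With t = 83: n = 47 + 83·83 = 6936.
Verify: 6936 = 83·83 + 47 and 6936 = 78·88 + 72. ✓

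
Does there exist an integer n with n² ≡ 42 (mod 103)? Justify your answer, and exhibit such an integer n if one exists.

No, no such integer exists.

Apply Euler's criterion with the prime 103: 42 is a quadratic residue iff 42^51 ≡ 1 (mod 103), and a non-residue iff it is ≡ −1.
Repeated squaring mod 103: 42^2 = 1764 ≡ 13; 42^4 ≡ 13² = 169 ≡ 66; 42^8 ≡ 66² = 4356 ≡ 30; 42^16 ≡ 30² = 900 ≡ 76; 42^32 ≡ 76² = 5776 ≡ 8.
Since 51 = 32 + 16 + 2 + 1, 42^51 ≡ 8 · 76 · 13 · 42; multiplying out mod 103: 8·76 = 608 ≡ 93, then 93·13 = 1209 ≡ 76, then 76·42 = 3192 ≡ 102. Thus 42^51 ≡ 102 ≡ −1 (mod 103).
By Euler's criterion 42 is a quadratic non-residue mod 103: no n satisfies n² ≡ 42 (mod 103).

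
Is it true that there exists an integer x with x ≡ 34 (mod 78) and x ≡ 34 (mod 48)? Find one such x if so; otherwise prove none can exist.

gcd(78, 48) = 6. A simultaneous solution exists iff 34 ≡ 34 (mod 6); here 34 mod 6 = 4 = 34 mod 6, so it does.
The smallest candidate x = 34 works directly: 34 ≡ 34 (mod 48).
Indeed 34 ≡ 34 (mod 78) and 34 ≡ 34 (mod 48).

x = 34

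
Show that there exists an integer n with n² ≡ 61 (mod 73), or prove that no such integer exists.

n = 34

Take n = 34. Then 34² = 1156 = 15·73 + 61, so 34² ≡ 61 (mod 73).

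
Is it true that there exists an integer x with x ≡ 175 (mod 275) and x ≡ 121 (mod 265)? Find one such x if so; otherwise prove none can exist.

gcd(275, 265) = 5. If x ≡ 175 (mod 275) and x ≡ 121 (mod 265), then x ≡ 175 (mod 5) and x ≡ 121 (mod 5).
However 175 ≡ 0 and 121 ≡ 1 (mod 5), and 0 ≠ 1.
Therefore no such x exists.

There is no such integer.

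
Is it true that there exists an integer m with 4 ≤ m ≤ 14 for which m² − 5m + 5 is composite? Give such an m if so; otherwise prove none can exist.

At m = 10: 10² − 5·10 + 5 = 55 = 5·11, which is composite.

m = 10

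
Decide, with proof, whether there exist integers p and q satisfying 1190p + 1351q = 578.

There are no such integers.

Any value of 1190p + 1351q is a multiple of gcd(1190, 1351) = 7.
But 578 is not a multiple of 7 (it leaves remainder 4).
So the equation is unsolvable over ℤ.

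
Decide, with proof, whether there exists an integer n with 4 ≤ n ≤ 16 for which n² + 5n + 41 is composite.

n = 11

At n = 11: 11² + 5·11 + 41 = 217 = 7·31, which is composite.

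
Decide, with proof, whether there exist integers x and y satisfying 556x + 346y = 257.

No, no such integers exist.

Any value of 556x + 346y is a multiple of gcd(556, 346) = 2.
But 257 = 2·128 + 1, so 2 ∤ 257.
So the equation is unsolvable over ℤ.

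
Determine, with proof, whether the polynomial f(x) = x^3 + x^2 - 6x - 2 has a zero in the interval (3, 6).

No.

The endpoint values f(3) = 16 and f(6) = 214 are both positive. Claim: f(x) > 0 for every x in (3, 6).
Shift to the endpoint 3: with x = 3 + u (0 < u < 3), one computes f(3 + u) = u^3 + 10u^2 + 27u + 16.
The nonzero coefficients here are all positive, so for u > 0 every term is positive (or zero), and the constant term 16 is strictly positive.
Therefore f(x) > 0 throughout (3, 6), and f has no zero there.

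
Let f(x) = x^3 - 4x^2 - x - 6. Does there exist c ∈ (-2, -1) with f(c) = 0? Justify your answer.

f has no root in that interval.

The endpoint values f(-2) = -28 and f(-1) = -10 are both negative. Claim: f(x) < 0 for every x in (-2, -1).
Substitute x = -1 − u, where 0 < u < 1 on the interval. Expanding, f(-1 − u) = -u^3 - 7u^2 - 10u - 10.
All 4 nonzero coefficients of this polynomial in u are negative; hence for u > 0 the value is a sum of negative terms (the constant -10 among them).
So f is strictly negative on (-2, -1); no root exists in the interval.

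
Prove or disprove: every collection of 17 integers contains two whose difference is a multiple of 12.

Yes.

There are exactly 12 possible remainders on division by 12.
With 17 integers and only 12 classes, the pigeonhole principle forces two of them, say a and b, into the same class.
Their difference a − b is then a multiple of 12.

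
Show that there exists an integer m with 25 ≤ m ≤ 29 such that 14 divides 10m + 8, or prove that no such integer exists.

The values of 10m + 8 for m = 25, 26, …, 29 are 258, 268, 278, 288, 298; reduced mod 14 these are 6, 2, 12, 8, 4.
The residue 0 does not occur, so no m in [25, 29] makes 10m + 8 a multiple of 14.

No such integer m in that range exists.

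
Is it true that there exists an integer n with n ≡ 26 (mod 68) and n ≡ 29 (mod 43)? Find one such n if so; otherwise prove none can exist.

gcd(68, 43) = 1, so the Chinese Remainder Theorem guarantees exactly one residue class mod 2924 satisfying both.
Any solution of the first congruence is n = 26 + 68t; substituting into the second, 68t ≡ 29 − 26 ≡ 3 (mod 43).
68 ≡ 25 (mod 43), so this reads 25t ≡ 3 (mod 43). Note 25·31 = 775 ≡ 1 (mod 43) (as 775 − 1 = 18·43), so 25⁻¹ ≡ 31.
Therefore t ≡ 31·3 = 93 ≡ 7 (mod 43).
Taking t = 7 gives n = 26 + 68·7 = 502.
Check: 502 mod 68 = 26, 502 mod 43 = 29. ✓

n = 502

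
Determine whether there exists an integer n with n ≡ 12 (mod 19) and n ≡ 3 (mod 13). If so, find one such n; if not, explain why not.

n = 107

Since 19 and 13 share no common factor, CRT says the pair of congruences has a solution (unique mod 247).
Write n = 12 + 19t and require 12 + 19t ≡ 3 (mod 13), i.e. 19t ≡ 4 (mod 13).
19 ≡ 6 (mod 13), so this reads 6t ≡ 4 (mod 13). Since 6·11 = 66 = 5·13 + 1, the inverse of 6 mod 13 is 11.
Multiplying by 11: t ≡ 11·4 = 44 ≡ 5 (mod 13).
Taking t = 5 gives n = 12 + 19·5 = 107.
Check: 107 mod 19 = 12, 107 mod 13 = 3. ✓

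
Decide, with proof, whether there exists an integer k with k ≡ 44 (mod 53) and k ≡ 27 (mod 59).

k = 2800

gcd(53, 59) = 1, so the Chinese Remainder Theorem guarantees exactly one residue class mod 3127 satisfying both.
Write k = 44 + 53t and require 44 + 53t ≡ 27 (mod 59), i.e. 53t ≡ 42 (mod 59).
Invert 53 mod 59 by the Euclidean algorithm: 59 = 1·53 + 6, 53 = 8·6 + 5, 6 = 1·5 + 1, 5 = 5·1 + 0; back-substituting, 1 = 6 − 1·5 = 6 − (53 − 8·6) = −53 + 9·6 = −53 + 9·(59 − 1·53) = 9·59 − 10·53. Hence 53·(-10) ≡ 1, so 53⁻¹ ≡ -10 ≡ 49 (mod 59).
Therefore t ≡ 49·42 = 2058 ≡ 52 (mod 59).
Taking t = 52 gives k = 44 + 53·52 = 2800.
Indeed 2800 ≡ 44 (mod 53) and 2800 ≡ 27 (mod 59).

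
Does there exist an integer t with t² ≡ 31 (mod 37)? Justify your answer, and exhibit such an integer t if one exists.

37 is prime, so by Euler's criterion 31 is a square mod 37 iff 31^((37−1)/2) = 31^18 ≡ 1 (mod 37).
Repeated squaring mod 37: 31^2 = 961 ≡ 36; 31^4 ≡ 36² = 1296 ≡ 1; 31^8 ≡ 1² = 1 ≡ 1; 31^16 ≡ 1² = 1 ≡ 1.
Since 18 = 16 + 2, 31^18 ≡ 1 · 36; multiplying out mod 37: 1·36 = 36 ≡ 36. Thus 31^18 ≡ 36 ≡ −1 (mod 37).
The value −1 means 31 is a non-residue modulo 37, so t² ≡ 31 (mod 37) is impossible.

No such integer exists.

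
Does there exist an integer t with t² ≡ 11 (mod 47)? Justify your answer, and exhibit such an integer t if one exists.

No such integer exists.

Apply Euler's criterion with the prime 47: 11 is a quadratic residue iff 11^23 ≡ 1 (mod 47), and a non-residue iff it is ≡ −1.
Repeated squaring mod 47: 11^2 = 121 ≡ 27; 11^4 ≡ 27² = 729 ≡ 24; 11^8 ≡ 24² = 576 ≡ 12; 11^16 ≡ 12² = 144 ≡ 3.
Since 23 = 16 + 4 + 2 + 1, 11^23 ≡ 3 · 24 · 27 · 11; multiplying out mod 47: 3·24 = 72 ≡ 25, then 25·27 = 675 ≡ 17, then 17·11 = 187 ≡ 46. Thus 11^23 ≡ 46 ≡ −1 (mod 47).
By Euler's criterion 11 is a quadratic non-residue mod 47: no t satisfies t² ≡ 11 (mod 47).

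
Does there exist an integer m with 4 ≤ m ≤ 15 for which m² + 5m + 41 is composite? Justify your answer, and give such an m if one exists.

At m = 12: 12² + 5·12 + 41 = 245 = 5·49, which is composite.

m = 12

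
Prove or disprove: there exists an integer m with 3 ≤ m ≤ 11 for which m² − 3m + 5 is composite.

m = 4

At m = 4: 4² − 3·4 + 5 = 9 = 3·3, which is composite.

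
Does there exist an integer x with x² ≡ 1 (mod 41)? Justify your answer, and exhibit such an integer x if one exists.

x = 40

x = 40 works: 40² = 1600, and 1600 − 1 = 1599 = 39·41.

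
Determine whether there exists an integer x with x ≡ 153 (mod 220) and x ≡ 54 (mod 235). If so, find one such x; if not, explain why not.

No such integer exists.

Reduce both congruences modulo 5, which divides 220 and 235: they say x ≡ 153 (mod 5) and x ≡ 54 (mod 5).
These are incompatible: 153 − 54 = 99 is not divisible by 5.
Hence the system has no solution.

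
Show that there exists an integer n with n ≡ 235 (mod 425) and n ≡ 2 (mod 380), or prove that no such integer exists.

There is no such integer.

gcd(425, 380) = 5. If n ≡ 235 (mod 425) and n ≡ 2 (mod 380), then n ≡ 235 (mod 5) and n ≡ 2 (mod 5).
But 235 mod 5 = 0 while 2 mod 5 = 2, a contradiction.
Therefore no such n exists.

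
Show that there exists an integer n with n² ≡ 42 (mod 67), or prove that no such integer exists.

Apply Euler's criterion with the prime 67: 42 is a quadratic residue iff 42^33 ≡ 1 (mod 67), and a non-residue iff it is ≡ −1.
Repeated squaring mod 67: 42^2 = 1764 ≡ 22; 42^4 ≡ 22² = 484 ≡ 15; 42^8 ≡ 15² = 225 ≡ 24; 42^16 ≡ 24² = 576 ≡ 40; 42^32 ≡ 40² = 1600 ≡ 59.
Since 33 = 32 + 1, 42^33 ≡ 59 · 42; multiplying out mod 67: 59·42 = 2478 ≡ 66. Thus 42^33 ≡ 66 ≡ −1 (mod 67).
The value −1 means 42 is a non-residue modulo 67, so n² ≡ 42 (mod 67) is impossible.

No, no such integer exists.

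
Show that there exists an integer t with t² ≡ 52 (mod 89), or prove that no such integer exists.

No, no such integer exists.

89 is prime, so by Euler's criterion 52 is a square mod 89 iff 52^((89−1)/2) = 52^44 ≡ 1 (mod 89).
Squaring successively (mod 89): 52^2 = 2704 ≡ 34; 52^4 ≡ 34² = 1156 ≡ 88; 52^8 ≡ 88² = 7744 ≡ 1; 52^16 ≡ 1² = 1 ≡ 1; 52^32 ≡ 1² = 1 ≡ 1.
Since 44 = 32 + 8 + 4, 52^44 ≡ 1 · 1 · 88; multiplying out mod 89: 1·1 = 1 ≡ 1, then 1·88 = 88 ≡ 88. Thus 52^44 ≡ 88 ≡ −1 (mod 89).
The value −1 means 52 is a non-residue modulo 89, so t² ≡ 52 (mod 89) is impossible.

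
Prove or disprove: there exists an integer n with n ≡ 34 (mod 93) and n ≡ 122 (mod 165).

No such integer exists.

gcd(93, 165) = 3. If n ≡ 34 (mod 93) and n ≡ 122 (mod 165), then n ≡ 34 (mod 3) and n ≡ 122 (mod 3).
But 34 mod 3 = 1 while 122 mod 3 = 2, a contradiction.
Therefore no such n exists.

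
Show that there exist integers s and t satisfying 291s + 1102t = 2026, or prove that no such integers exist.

s = 344, t = -89

291 and 1102 are coprime, so 291s + 1102t ranges over all of ℤ.
Dividing repeatedly: 1102 = 3·291 + 229, 291 = 1·229 + 62, 229 = 3·62 + 43, 62 = 1·43 + 19, 43 = 2·19 + 5, 19 = 3·5 + 4, 5 = 1·4 + 1, 4 = 4·1 + 0.
Back-substituting, 1 = 5 − 1·4 = 5 − (19 − 3·5) = −19 + 4·5 = −19 + 4·(43 − 2·19) = 4·43 − 9·19 = 4·43 − 9·(62 − 1·43) = −9·62 + 13·43 = −9·62 + 13·(229 − 3·62) = 13·229 − 48·62 = 13·229 − 48·(291 − 1·229) = −48·291 + 61·229 = −48·291 + 61·(1102 − 3·291) = 61·1102 − 231·291; that is, 291·(-231) + 1102·61 = 1.
Scaling by 2026 gives the particular solution (s, t) = (-468006, 123586).
Shifting by a multiple of (1102, −291) keeps it a solution: s = -468006 + 425·1102 = 344, t = 123586 − 425·291 = -89.
Indeed 291·344 + 1102·(-89) = 100104 − 98078 = 2026.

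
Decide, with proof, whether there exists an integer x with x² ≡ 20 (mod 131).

Take x = 46. Then 46² = 2116 = 16·131 + 20, so 46² ≡ 20 (mod 131).

x = 46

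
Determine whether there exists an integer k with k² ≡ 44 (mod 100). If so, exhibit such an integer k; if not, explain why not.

k = 12

Take k = 12. Then 12² = 144 = 1·100 + 44, so 12² ≡ 44 (mod 100).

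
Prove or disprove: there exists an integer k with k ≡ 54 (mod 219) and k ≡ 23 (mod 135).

No, no such integer exists.

Both moduli are multiples of 3 = gcd(219, 135), so any solution would satisfy k ≡ 54 and k ≡ 23 modulo 3 simultaneously.
However 54 ≡ 0 and 23 ≡ 2 (mod 3), and 0 ≠ 2.
Therefore no such k exists.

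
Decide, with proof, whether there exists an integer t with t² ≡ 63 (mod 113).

Take t = 17. Then 17² = 289 = 2·113 + 63, so 17² ≡ 63 (mod 113).

t = 17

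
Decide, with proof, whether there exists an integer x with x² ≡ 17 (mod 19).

x = 6 works: 6² = 36, and 36 − 17 = 19 = 1·19.

x = 6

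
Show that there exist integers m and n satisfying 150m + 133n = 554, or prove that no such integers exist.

m = 103, n = -112

Since gcd(150, 133) = 1, every integer is an integer combination of 150 and 133.
Dividing repeatedly: 150 = 1·133 + 17, 133 = 7·17 + 14, 17 = 1·14 + 3, 14 = 4·3 + 2, 3 = 1·2 + 1, 2 = 2·1 + 0.
Back-substituting, 1 = 3 − 1·2 = 3 − (14 − 4·3) = −14 + 5·3 = −14 + 5·(17 − 1·14) = 5·17 − 6·14 = 5·17 − 6·(133 − 7·17) = −6·133 + 47·17 = −6·133 + 47·(150 − 1·133) = 47·150 − 53·133; that is, 150·47 + 133·(-53) = 1.
Scaling by 554 gives the particular solution (m, n) = (26038, -29362).
Shifting by a multiple of (133, −150) keeps it a solution: m = 26038 − 195·133 = 103, n = -29362 + 195·150 = -112.
Indeed 150·103 + 133·(-112) = 15450 − 14896 = 554.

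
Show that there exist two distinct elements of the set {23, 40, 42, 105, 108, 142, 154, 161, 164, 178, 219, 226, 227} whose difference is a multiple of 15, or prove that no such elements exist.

There is no such pair.

Residues mod 15: 23↦8, 40↦10, 42↦12, 105↦0, 108↦3, 142↦7, 154↦4, 161↦11, 164↦14, 178↦13, 219↦9, 226↦1, 227↦2.
All 13 residues are distinct, so no two elements differ by a multiple of 15.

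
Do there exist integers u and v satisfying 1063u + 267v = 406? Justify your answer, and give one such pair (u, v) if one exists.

Since gcd(1063, 267) = 1, every integer is an integer combination of 1063 and 267.
Dividing repeatedly: 1063 = 3·267 + 262, 267 = 1·262 + 5, 262 = 52·5 + 2, 5 = 2·2 + 1, 2 = 2·1 + 0.
Back-substituting, 1 = 5 − 2·2 = 5 − 2·(262 − 52·5) = −2·262 + 105·5 = −2·262 + 105·(267 − 1·262) = 105·267 − 107·262 = 105·267 − 107·(1063 − 3·267) = −107·1063 + 426·267; that is, 1063·(-107) + 267·426 = 1.
Multiplying through by 406: u = (-107)·406 = -43442, v = 426·406 = 172956 is a solution.
The general solution is u = -43442 + 267k, v = 172956 − 1063k; taking k = 163 gives the smaller pair u = 79, v = -313.
Check: 1063·79 + 267·(-313) = 83977 − 83571 = 406. ✓

u = 79, v = -313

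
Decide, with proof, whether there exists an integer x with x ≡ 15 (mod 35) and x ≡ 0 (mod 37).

x = 925

gcd(35, 37) = 1, so the Chinese Remainder Theorem guarantees exactly one residue class mod 1295 satisfying both.
Write x = 15 + 35t and require 15 + 35t ≡ 0 (mod 37), i.e. 35t ≡ 22 (mod 37).
Note 35·18 = 630 ≡ 1 (mod 37) (as 630 − 1 = 17·37), so 35⁻¹ ≡ 18.
Multiplying by 18: t ≡ 18·22 = 396 ≡ 26 (mod 37).
Taking t = 26 gives x = 15 + 35·26 = 925.
Indeed 925 ≡ 15 (mod 35) and 925 ≡ 0 (mod 37).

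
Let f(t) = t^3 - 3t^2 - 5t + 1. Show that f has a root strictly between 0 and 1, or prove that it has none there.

Yes, f has a root in the interval.

f(0) = 1 and f(1) = -6, which have opposite signs.
As a polynomial, f is continuous on every closed interval.
By the Intermediate Value Theorem, f takes the value 0 somewhere in the open interval.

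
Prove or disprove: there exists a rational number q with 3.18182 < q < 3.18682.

q = 86/27

Look for a denominator N such that an integer falls strictly between N·3.18182 and N·3.18682. N = 27 works: 27·3.18182 = 85.90914 < 86 < 86.04414 = 27·3.18682.
Hence 86/27 is a rational number with 3.18182 < 86/27 < 3.18682.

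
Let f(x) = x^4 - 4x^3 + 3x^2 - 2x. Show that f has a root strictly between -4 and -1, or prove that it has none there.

No.

The endpoint values f(-4) = 568 and f(-1) = 10 are both positive. Claim: f(x) > 0 for every x in (-4, -1).
Substitute x = -1 − u, where 0 < u < 3 on the interval. Expanding, f(-1 − u) = u^4 + 8u^3 + 21u^2 + 24u + 10.
The nonzero coefficients here are all positive, so for u > 0 every term is positive (or zero), and the constant term 10 is strictly positive.
Therefore f(x) > 0 throughout (-4, -1), and f has no zero there.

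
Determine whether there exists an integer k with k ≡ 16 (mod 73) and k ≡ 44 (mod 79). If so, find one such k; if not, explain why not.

k = 3520

Since 73 and 79 share no common factor, CRT says the pair of congruences has a solution (unique mod 5767).
Write k = 16 + 73t and require 16 + 73t ≡ 44 (mod 79), i.e. 73t ≡ 28 (mod 79).
Since 73·13 = 949 = 12·79 + 1, the inverse of 73 mod 79 is 13.
Multiplying by 13: t ≡ 13·28 = 364 ≡ 48 (mod 79).
With t = 48: k = 16 + 73·48 = 3520.
Check: 3520 mod 73 = 16, 3520 mod 79 = 44. ✓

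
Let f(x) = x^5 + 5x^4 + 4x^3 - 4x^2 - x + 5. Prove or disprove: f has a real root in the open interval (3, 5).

f has no root in that interval.

The endpoint values f(3) = 722 and f(5) = 6650 are both positive. Claim: f(x) > 0 for every x in (3, 5).
Shift to the endpoint 3: with x = 3 + u (0 < u < 2), one computes f(3 + u) = u^5 + 20u^4 + 154u^3 + 572u^2 + 1028u + 722.
All 6 nonzero coefficients of this polynomial in u are positive; hence for u > 0 the value is a sum of positive terms (the constant 722 among them).
So f is strictly positive on (3, 5); no root exists in the interval.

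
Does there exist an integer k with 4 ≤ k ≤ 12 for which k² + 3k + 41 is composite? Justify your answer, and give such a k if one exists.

k = 4

At k = 4: 4² + 3·4 + 41 = 69 = 3·23, which is composite.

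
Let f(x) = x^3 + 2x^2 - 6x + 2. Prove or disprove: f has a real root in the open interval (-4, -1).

f(-4) = -6 and f(-1) = 9, which have opposite signs.
f is continuous everywhere (it is a polynomial), in particular on [-4, -1].
By the Intermediate Value Theorem, f takes the value 0 somewhere in the open interval.

Yes, f has a root in the interval.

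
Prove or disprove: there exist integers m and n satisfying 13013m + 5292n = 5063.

No such integers exist.

Any value of 13013m + 5292n is a multiple of gcd(13013, 5292) = 7.
But 5063 = 7·723 + 2, so 7 ∤ 5063.
So the equation is unsolvable over ℤ.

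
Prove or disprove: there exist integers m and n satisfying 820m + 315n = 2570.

m = 50, n = -122

Since gcd(820, 315) = 5 and 2570 = 5·514, Bézout's identity guarantees a solution.
Dividing through by 5 reduces the equation to 164m + 63n = 514.
Euclidean algorithm: 164 = 2·63 + 38, 63 = 1·38 + 25, 38 = 1·25 + 13, 25 = 1·13 + 12, 13 = 1·12 + 1, 12 = 12·1 + 0.
Working back up the chain: 1 = 13 − 1·12 = 13 − (25 − 1·13) = −25 + 2·13 = −25 + 2·(38 − 1·25) = 2·38 − 3·25 = 2·38 − 3·(63 − 1·38) = −3·63 + 5·38 = −3·63 + 5·(164 − 2·63) = 5·164 − 13·63. So 164·5 + 63·(-13) = 1.
Scaling by 514 gives the particular solution (m, n) = (2570, -6682).
Shifting by a multiple of (63, −164) keeps it a solution: m = 2570 − 40·63 = 50, n = -6682 + 40·164 = -122.
Indeed 820·50 + 315·(-122) = 41000 − 38430 = 2570.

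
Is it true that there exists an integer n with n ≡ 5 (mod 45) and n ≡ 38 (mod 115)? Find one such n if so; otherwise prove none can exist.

Reduce both congruences modulo 5, which divides 45 and 115: they say n ≡ 5 (mod 5) and n ≡ 38 (mod 5).
These are incompatible: 5 − 38 = -33 is not divisible by 5.
So no integer satisfies both congruences.

No such integer exists.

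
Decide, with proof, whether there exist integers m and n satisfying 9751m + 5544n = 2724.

No such integers exist.

Both 9751 and 5544 are divisible by gcd(9751, 5544) = 7, hence so is any combination 9751m + 5544n.
But 2724 is not a multiple of 7 (it leaves remainder 1).
Hence no integers m, n satisfy the equation.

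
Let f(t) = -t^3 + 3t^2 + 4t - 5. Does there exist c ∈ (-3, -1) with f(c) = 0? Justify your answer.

Yes, f has a root in the interval.

f(-3) = 37 and f(-1) = -5, which have opposite signs.
Since f is a polynomial it is continuous on [-3, -1].
So by the Intermediate Value Theorem there is a c strictly between -3 and -1 with f(c) = 0.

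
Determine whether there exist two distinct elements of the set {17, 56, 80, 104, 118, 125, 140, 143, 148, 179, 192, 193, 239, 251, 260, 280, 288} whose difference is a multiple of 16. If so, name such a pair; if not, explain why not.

17 and 193 are such a pair.

Reduce each element mod 16: 17↦1, 56↦8, 80↦0, 104↦8, 118↦6, 125↦13, 140↦12, 143↦15, 148↦4, 179↦3, 192↦0, 193↦1, 239↦15, 251↦11, 260↦4, 280↦8, 288↦0. The residue 1 repeats (at 17 and 193), and 193 − 17 = 176 = 11·16.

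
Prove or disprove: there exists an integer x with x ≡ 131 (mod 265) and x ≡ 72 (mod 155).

No such integer exists.

Reduce both congruences modulo 5, which divides 265 and 155: they say x ≡ 131 (mod 5) and x ≡ 72 (mod 5).
These are incompatible: 131 − 72 = 59 is not divisible by 5.
Hence the system has no solution.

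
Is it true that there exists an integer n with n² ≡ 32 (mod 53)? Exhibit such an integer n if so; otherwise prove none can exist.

Apply Euler's criterion with the prime 53: 32 is a quadratic residue iff 32^26 ≡ 1 (mod 53), and a non-residue iff it is ≡ −1.
Squaring successively (mod 53): 32^2 = 1024 ≡ 17; 32^4 ≡ 17² = 289 ≡ 24; 32^8 ≡ 24² = 576 ≡ 46; 32^16 ≡ 46² = 2116 ≡ 49.
Since 26 = 16 + 8 + 2, 32^26 ≡ 49 · 46 · 17; multiplying out mod 53: 49·46 = 2254 ≡ 28, then 28·17 = 476 ≡ 52. Thus 32^26 ≡ 52 ≡ −1 (mod 53).
By Euler's criterion 32 is a quadratic non-residue mod 53: no n satisfies n² ≡ 32 (mod 53).

No such integer exists.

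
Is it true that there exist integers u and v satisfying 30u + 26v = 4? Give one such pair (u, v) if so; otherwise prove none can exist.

u = 1, v = -1

Since gcd(30, 26) = 2 and 4 = 2·2, Bézout's identity guarantees a solution.
Dividing through by 2 reduces the equation to 15u + 13v = 2.
Dividing repeatedly: 15 = 1·13 + 2, 13 = 6·2 + 1, 2 = 2·1 + 0.
Working back up the chain: 1 = 13 − 6·2 = 13 − 6·(15 − 1·13) = −6·15 + 7·13. So 15·(-6) + 13·7 = 1.
Multiplying through by 2: u = (-6)·2 = -12, v = 7·2 = 14 is a solution.
Adding 1·13 to u and subtracting 1·15 from v gives the tidier solution (1, -1).
Check: 30·1 + 26·(-1) = 30 − 26 = 4. ✓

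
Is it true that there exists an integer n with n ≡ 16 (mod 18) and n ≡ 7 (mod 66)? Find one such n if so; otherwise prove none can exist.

Reduce both congruences modulo 6, which divides 18 and 66: they say n ≡ 16 (mod 6) and n ≡ 7 (mod 6).
However 16 ≡ 4 and 7 ≡ 1 (mod 6), and 4 ≠ 1.
Hence the system has no solution.

No such integer exists.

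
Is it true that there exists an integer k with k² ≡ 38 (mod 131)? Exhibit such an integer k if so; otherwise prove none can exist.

k = 118

Take k = 118. Then 118² = 13924 = 106·131 + 38, so 118² ≡ 38 (mod 131).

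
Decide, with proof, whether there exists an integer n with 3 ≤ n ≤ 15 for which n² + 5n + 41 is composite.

At n = 15: 15² + 5·15 + 41 = 341 = 11·31, which is composite.

n = 15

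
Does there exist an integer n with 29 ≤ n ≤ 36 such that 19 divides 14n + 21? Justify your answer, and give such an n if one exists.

No such integer n in that range exists.

The values of 14n + 21 for n = 29, 30, …, 36 are 427, 441, 455, 469, 483, 497, 511, 525; reduced mod 19 these are 9, 4, 18, 13, 8, 3, 17, 12.
Since 0 is absent from this list, 19 ∤ 14n + 21 for every n with 29 ≤ n ≤ 36.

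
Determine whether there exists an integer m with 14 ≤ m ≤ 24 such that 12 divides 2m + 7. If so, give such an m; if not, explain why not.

At m = 14, 2·14 + 7 = 35 ≡ 11 (mod 12), and each step in m adds 2, giving residues 11, 1, 3, 5, 7, 9, 11, 1, 3, 5, 7 for m = 14, 15, …, 24.
The residue 0 does not occur, so no m in [14, 24] makes 2m + 7 a multiple of 12.

No, no such integer m in that range exists.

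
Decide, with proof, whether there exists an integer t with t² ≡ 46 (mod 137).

There is no such integer.

137 is prime, so by Euler's criterion 46 is a square mod 137 iff 46^((137−1)/2) = 46^68 ≡ 1 (mod 137).
Squaring successively (mod 137): 46^2 = 2116 ≡ 61; 46^4 ≡ 61² = 3721 ≡ 22; 46^8 ≡ 22² = 484 ≡ 73; 46^16 ≡ 73² = 5329 ≡ 123; 46^32 ≡ 123² = 15129 ≡ 59; 46^64 ≡ 59² = 3481 ≡ 56.
Since 68 = 64 + 4, 46^68 ≡ 56 · 22; multiplying out mod 137: 56·22 = 1232 ≡ 136. Thus 46^68 ≡ 136 ≡ −1 (mod 137).
The value −1 means 46 is a non-residue modulo 137, so t² ≡ 46 (mod 137) is impossible.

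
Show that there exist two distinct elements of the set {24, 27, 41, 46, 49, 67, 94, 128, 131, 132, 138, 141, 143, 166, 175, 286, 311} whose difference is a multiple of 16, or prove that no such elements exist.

Yes: 46 and 94.

46 mod 16 = 14 and 94 mod 16 = 14, so 94 − 46 = 48 = 3·16.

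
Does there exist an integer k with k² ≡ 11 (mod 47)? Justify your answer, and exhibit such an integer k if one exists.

Apply Euler's criterion with the prime 47: 11 is a quadratic residue iff 11^23 ≡ 1 (mod 47), and a non-residue iff it is ≡ −1.
Squaring successively (mod 47): 11^2 = 121 ≡ 27; 11^4 ≡ 27² = 729 ≡ 24; 11^8 ≡ 24² = 576 ≡ 12; 11^16 ≡ 12² = 144 ≡ 3.
Since 23 = 16 + 4 + 2 + 1, 11^23 ≡ 3 · 24 · 27 · 11; multiplying out mod 47: 3·24 = 72 ≡ 25, then 25·27 = 675 ≡ 17, then 17·11 = 187 ≡ 46. Thus 11^23 ≡ 46 ≡ −1 (mod 47).
By Euler's criterion 11 is a quadratic non-residue mod 47: no k satisfies k² ≡ 11 (mod 47).

There is no such integer.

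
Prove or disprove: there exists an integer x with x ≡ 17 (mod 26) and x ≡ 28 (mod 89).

gcd(26, 89) = 1, so the Chinese Remainder Theorem guarantees exactly one residue class mod 2314 satisfying both.
Write x = 17 + 26t and require 17 + 26t ≡ 28 (mod 89), i.e. 26t ≡ 11 (mod 89).
Since 26·24 = 624 = 7·89 + 1, the inverse of 26 mod 89 is 24.
Therefore t ≡ 24·11 = 264 ≡ 86 (mod 89).
Taking t = 86 gives x = 17 + 26·86 = 2253.
Check: 2253 mod 26 = 17, 2253 mod 89 = 28. ✓

x = 2253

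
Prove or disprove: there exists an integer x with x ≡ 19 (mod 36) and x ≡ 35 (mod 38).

The moduli are not coprime: gcd(36, 38) = 2. Compatibility requires 2 ∣ (35 − 19) = 16, which holds, so solutions exist.
Put x = 19 + 36t, so we need 36t ≡ 16 (mod 38), equivalently (divide by 2) 18t ≡ 8 (mod 19).
Invert 18 mod 19 by the Euclidean algorithm: 19 = 1·18 + 1, 18 = 18·1 + 0; back-substituting, 1 = 19 − 1·18. Hence 18·(-1) ≡ 1, so 18⁻¹ ≡ -1 ≡ 18 (mod 19).
Multiplying by 18: t ≡ 18·8 = 144 ≡ 11 (mod 19).
Then x = 19 + 36·11 = 415.
Verify: 415 = 11·36 + 19 and 415 = 10·38 + 35. ✓

x = 415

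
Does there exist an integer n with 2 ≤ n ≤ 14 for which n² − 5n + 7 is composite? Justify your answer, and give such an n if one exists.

At n = 10: 10² − 5·10 + 7 = 57 = 3·19, which is composite.

n = 10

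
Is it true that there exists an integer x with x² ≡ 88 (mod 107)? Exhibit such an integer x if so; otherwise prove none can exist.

Apply Euler's criterion with the prime 107: 88 is a quadratic residue iff 88^53 ≡ 1 (mod 107), and a non-residue iff it is ≡ −1.
Squaring successively (mod 107): 88^2 = 7744 ≡ 40; 88^4 ≡ 40² = 1600 ≡ 102; 88^8 ≡ 102² = 10404 ≡ 25; 88^16 ≡ 25² = 625 ≡ 90; 88^32 ≡ 90² = 8100 ≡ 75.
Since 53 = 32 + 16 + 4 + 1, 88^53 ≡ 75 · 90 · 102 · 88; multiplying out mod 107: 75·90 = 6750 ≡ 9, then 9·102 = 918 ≡ 62, then 62·88 = 5456 ≡ 106. Thus 88^53 ≡ 106 ≡ −1 (mod 107).
By Euler's criterion 88 is a quadratic non-residue mod 107: no x satisfies x² ≡ 88 (mod 107).

No, no such integer exists.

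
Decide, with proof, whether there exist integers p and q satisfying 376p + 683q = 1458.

p = 458, q = -250

376 and 683 are coprime, so 376p + 683q ranges over all of ℤ.
Run the Euclidean algorithm on 683 and 376: 683 = 1·376 + 307, 376 = 1·307 + 69, 307 = 4·69 + 31, 69 = 2·31 + 7, 31 = 4·7 + 3, 7 = 2·3 + 1, 3 = 3·1 + 0.
Unwinding: 1 = 7 − 2·3 = 7 − 2·(31 − 4·7) = −2·31 + 9·7 = −2·31 + 9·(69 − 2·31) = 9·69 − 20·31 = 9·69 − 20·(307 − 4·69) = −20·307 + 89·69 = −20·307 + 89·(376 − 1·307) = 89·376 − 109·307 = 89·376 − 109·(683 − 1·376) = −109·683 + 198·376, i.e. 376·198 + 683·(-109) = 1.
Multiplying through by 1458: p = 198·1458 = 288684, q = (-109)·1458 = -158922 is a solution.
Shifting by a multiple of (683, −376) keeps it a solution: p = 288684 − 422·683 = 458, q = -158922 + 422·376 = -250.
Indeed 376·458 + 683·(-250) = 172208 − 170750 = 1458.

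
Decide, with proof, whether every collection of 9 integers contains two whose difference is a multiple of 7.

Each integer lies in one of the 7 residue classes modulo 7.
With 9 integers and only 7 classes, the pigeonhole principle forces two of them, say a and b, into the same class.
Equal remainders mean a − b ≡ 0 (mod 7), so 7 divides their difference.

True.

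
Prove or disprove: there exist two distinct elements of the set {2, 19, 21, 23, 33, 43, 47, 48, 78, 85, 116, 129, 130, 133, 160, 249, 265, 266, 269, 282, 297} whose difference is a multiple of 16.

Both 2 and 130 leave remainder 2 on division by 16; their difference 128 = 8·16 is a multiple of 16.

2 and 130 are such a pair.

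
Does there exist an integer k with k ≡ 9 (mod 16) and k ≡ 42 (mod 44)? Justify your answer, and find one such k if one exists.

No, no such integer exists.

Both moduli are multiples of 4 = gcd(16, 44), so any solution would satisfy k ≡ 9 and k ≡ 42 modulo 4 simultaneously.
But 9 mod 4 = 1 while 42 mod 4 = 2, a contradiction.
So no integer satisfies both congruences.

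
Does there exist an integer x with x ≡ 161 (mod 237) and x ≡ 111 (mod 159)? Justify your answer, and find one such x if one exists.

Reduce both congruences modulo 3, which divides 237 and 159: they say x ≡ 161 (mod 3) and x ≡ 111 (mod 3).
But 161 mod 3 = 2 while 111 mod 3 = 0, a contradiction.
Hence the system has no solution.

No, no such integer exists.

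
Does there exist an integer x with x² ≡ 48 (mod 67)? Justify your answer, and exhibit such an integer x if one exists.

No such integer exists.

67 is prime, so by Euler's criterion 48 is a square mod 67 iff 48^((67−1)/2) = 48^33 ≡ 1 (mod 67).
Repeated squaring mod 67: 48^2 = 2304 ≡ 26; 48^4 ≡ 26² = 676 ≡ 6; 48^8 ≡ 6² = 36 ≡ 36; 48^16 ≡ 36² = 1296 ≡ 23; 48^32 ≡ 23² = 529 ≡ 60.
Since 33 = 32 + 1, 48^33 ≡ 60 · 48; multiplying out mod 67: 60·48 = 2880 ≡ 66. Thus 48^33 ≡ 66 ≡ −1 (mod 67).
The value −1 means 48 is a non-residue modulo 67, so x² ≡ 48 (mod 67) is impossible.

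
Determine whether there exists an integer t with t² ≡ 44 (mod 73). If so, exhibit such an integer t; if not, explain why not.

No, no such integer exists.

Apply Euler's criterion with the prime 73: 44 is a quadratic residue iff 44^36 ≡ 1 (mod 73), and a non-residue iff it is ≡ −1.
Squaring successively (mod 73): 44^2 = 1936 ≡ 38; 44^4 ≡ 38² = 1444 ≡ 57; 44^8 ≡ 57² = 3249 ≡ 37; 44^16 ≡ 37² = 1369 ≡ 55; 44^32 ≡ 55² = 3025 ≡ 32.
Since 36 = 32 + 4, 44^36 ≡ 32 · 57; multiplying out mod 73: 32·57 = 1824 ≡ 72. Thus 44^36 ≡ 72 ≡ −1 (mod 73).
By Euler's criterion 44 is a quadratic non-residue mod 73: no t satisfies t² ≡ 44 (mod 73).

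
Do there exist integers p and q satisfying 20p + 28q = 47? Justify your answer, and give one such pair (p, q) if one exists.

No, no such integers exist.

gcd(20, 28) = 4, so every integer of the form 20p + 28q is a multiple of 4.
But 47 is not a multiple of 4 (it leaves remainder 3).
Hence no integers p, q satisfy the equation.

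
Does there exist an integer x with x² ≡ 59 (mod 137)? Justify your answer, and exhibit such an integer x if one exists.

x = 14

x = 14 works: 14² = 196, and 196 − 59 = 137 = 1·137.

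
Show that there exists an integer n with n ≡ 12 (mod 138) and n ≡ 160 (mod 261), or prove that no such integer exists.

Reduce both congruences modulo 3, which divides 138 and 261: they say n ≡ 12 (mod 3) and n ≡ 160 (mod 3).
These are incompatible: 12 − 160 = -148 is not divisible by 3.
Therefore no such n exists.

No such integer exists.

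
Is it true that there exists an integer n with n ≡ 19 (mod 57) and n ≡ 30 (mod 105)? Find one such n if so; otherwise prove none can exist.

gcd(57, 105) = 3. If n ≡ 19 (mod 57) and n ≡ 30 (mod 105), then n ≡ 19 (mod 3) and n ≡ 30 (mod 3).
These are incompatible: 19 − 30 = -11 is not divisible by 3.
Therefore no such n exists.

No such integer exists.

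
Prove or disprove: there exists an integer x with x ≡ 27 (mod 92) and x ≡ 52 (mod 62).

Both moduli are multiples of 2 = gcd(92, 62), so any solution would satisfy x ≡ 27 and x ≡ 52 modulo 2 simultaneously.
These are incompatible: 27 − 52 = -25 is not divisible by 2.
Therefore no such x exists.

No such integer exists.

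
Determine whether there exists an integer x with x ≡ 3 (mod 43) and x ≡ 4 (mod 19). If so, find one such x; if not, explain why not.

gcd(43, 19) = 1, so the Chinese Remainder Theorem guarantees exactly one residue class mod 817 satisfying both.
Write x = 3 + 43t and require 3 + 43t ≡ 4 (mod 19), i.e. 43t ≡ 1 (mod 19).
43 ≡ 5 (mod 19), so this reads 5t ≡ 1 (mod 19). Note 5·4 = 20 ≡ 1 (mod 19) (as 20 − 1 = 1·19), so 5⁻¹ ≡ 4.
Multiplying by 4: t ≡ 4·1 = 4 (mod 19).
With t = 4: x = 3 + 43·4 = 175.
Verify: 175 = 4·43 + 3 and 175 = 9·19 + 4. ✓

x = 175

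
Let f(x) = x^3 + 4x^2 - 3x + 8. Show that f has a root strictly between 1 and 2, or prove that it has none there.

No such root exists.

The endpoint values f(1) = 10 and f(2) = 26 are both positive. Claim: f(x) > 0 for every x in (1, 2).
Shift to the endpoint 1: with x = 1 + u (0 < u < 1), one computes f(1 + u) = u^3 + 7u^2 + 8u + 10.
The nonzero coefficients here are all positive, so for u > 0 every term is positive (or zero), and the constant term 10 is strictly positive.
So f is strictly positive on (1, 2); no root exists in the interval.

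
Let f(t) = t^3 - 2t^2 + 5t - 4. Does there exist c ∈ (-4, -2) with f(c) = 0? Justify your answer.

Evaluate at the endpoints: f(-4) = -120, f(-2) = -30 — same sign (negative).
f'(t) = 3t^2 - 4t + 5 has discriminant (-4)² − 4·3·5 = -44 < 0, so f' has no real roots and is positive for every real t.
Hence f is strictly increasing on ℝ, and in particular on [-4, -2]. A strictly monotone function with same-sign endpoint values stays negative on the whole interval, so f has no zero in (-4, -2).

No.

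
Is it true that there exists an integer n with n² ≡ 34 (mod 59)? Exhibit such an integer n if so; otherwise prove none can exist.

59 is prime, so by Euler's criterion 34 is a square mod 59 iff 34^((59−1)/2) = 34^29 ≡ 1 (mod 59).
Repeated squaring mod 59: 34^2 = 1156 ≡ 35; 34^4 ≡ 35² = 1225 ≡ 45; 34^8 ≡ 45² = 2025 ≡ 19; 34^16 ≡ 19² = 361 ≡ 7.
Since 29 = 16 + 8 + 4 + 1, 34^29 ≡ 7 · 19 · 45 · 34; multiplying out mod 59: 7·19 = 133 ≡ 15, then 15·45 = 675 ≡ 26, then 26·34 = 884 ≡ 58. Thus 34^29 ≡ 58 ≡ −1 (mod 59).
By Euler's criterion 34 is a quadratic non-residue mod 59: no n satisfies n² ≡ 34 (mod 59).

There is no such integer.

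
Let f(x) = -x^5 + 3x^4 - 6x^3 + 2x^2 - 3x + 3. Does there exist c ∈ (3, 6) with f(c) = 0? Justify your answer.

f(3) = -150 and f(6) = -5127, both negative, so a sign-change argument is unavailable; we show f keeps this sign on the whole interval.
Shift to the endpoint 3: with x = 3 + u (0 < u < 3), one computes f(3 + u) = -u^5 - 12u^4 - 60u^3 - 160u^2 - 234u - 150.
All 6 nonzero coefficients of this polynomial in u are negative; hence for u > 0 the value is a sum of negative terms (the constant -150 among them).
So f is strictly negative on (3, 6); no root exists in the interval.

No such root exists.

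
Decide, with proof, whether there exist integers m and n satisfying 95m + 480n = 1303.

No such integers exist.

Any value of 95m + 480n is a multiple of gcd(95, 480) = 5.
But 1303 is not a multiple of 5 (it leaves remainder 3).
So the equation is unsolvable over ℤ.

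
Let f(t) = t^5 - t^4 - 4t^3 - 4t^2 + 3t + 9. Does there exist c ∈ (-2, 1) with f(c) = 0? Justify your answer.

Such a root exists.

f(-2) = -29 and f(1) = 4, which have opposite signs.
Since f is a polynomial it is continuous on [-2, 1].
By the Intermediate Value Theorem f must vanish at some point of (-2, 1).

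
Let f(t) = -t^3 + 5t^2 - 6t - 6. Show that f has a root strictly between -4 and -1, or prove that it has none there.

No such root exists.

The endpoint values f(-4) = 162 and f(-1) = 6 are both positive. Claim: f(t) > 0 for every t in (-4, -1).
Shift to the endpoint -1: with t = -1 − u (0 < u < 3), one computes f(-1 − u) = u^3 + 8u^2 + 19u + 6.
All 4 nonzero coefficients of this polynomial in u are positive; hence for u > 0 the value is a sum of positive terms (the constant 6 among them).
Therefore f(t) > 0 throughout (-4, -1), and f has no zero there.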